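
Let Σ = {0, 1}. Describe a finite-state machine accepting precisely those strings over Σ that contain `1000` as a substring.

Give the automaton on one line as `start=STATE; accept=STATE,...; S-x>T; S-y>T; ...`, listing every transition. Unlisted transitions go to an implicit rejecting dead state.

start=s0; accept=s4; s0-0>s0; s0-1>s1; s1-0>s2; s1-1>s1; s2-0>s3; s2-1>s1; s3-0>s4; s3-1>s1; s4-0>s4; s4-1>s4

States s0..s3 record the length of the longest prefix of `1000` that matches the current input suffix. Reaching s4 means `1000` has been seen, and we stay there forever. Accept from s4.
With 5 states:
        0   1  
>  s0   s0  s1 
   s1   s2  s1 
   s2   s3  s1 
   s3   s4  s1 
 * s4   s4  s4 
(> = start, * = accepting)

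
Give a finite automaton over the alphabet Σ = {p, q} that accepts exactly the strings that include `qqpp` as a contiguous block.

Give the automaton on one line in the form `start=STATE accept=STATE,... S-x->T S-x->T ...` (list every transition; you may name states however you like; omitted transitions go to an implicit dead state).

start=S0 accept=S4 S0-p->S0 S0-q->S1 S1-p->S0 S1-q->S2 S2-p->S3 S2-q->S2 S3-p->S4 S3-q->S1 S4-p->S4 S4-q->S4

Track how much of `qqpp` has been matched so far: state S0 is no progress, S4 is the absorbing accept state reached once `qqpp` has occurred. Intermediate states record partial matches; on a mismatch, fall back to the longest reusable overlap.
A 5-state machine:
        p   q  
>  S0   S0  S1 
   S1   S0  S2 
   S2   S3  S2 
   S3   S4  S1 
 * S4   S4  S4 
(> = start, * = accepting)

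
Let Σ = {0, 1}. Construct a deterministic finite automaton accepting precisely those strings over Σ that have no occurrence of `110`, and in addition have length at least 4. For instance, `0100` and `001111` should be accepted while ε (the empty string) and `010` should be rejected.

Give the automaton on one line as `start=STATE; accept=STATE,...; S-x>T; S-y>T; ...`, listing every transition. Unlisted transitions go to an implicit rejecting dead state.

Build one automaton per condition and run them in lockstep. One (4 states) tracks partial matches of the forbidden pattern `110`; the other (6 states) tracks the input length, saturating at 5. Each combined state is a pair, one component from each; accept when both components accept. Minimizing collapses redundant product states.
With 13 states:
          0    1  
>  q0     q1   q2 
   q1     q3   q4 
   q2     q3   q5 
   q3     q6   q7 
   q4     q6   q8 
   q5     q9   q8 
   q6    q10  q11 
   q7    q10  q12 
   q8     q9  q12 
   q9     q9   q9 
 * q10   q10  q11 
 * q11   q10  q12 
 * q12    q9  q12 
(> = start, * = accepting)

start=q0; accept=q10,q11,q12; q0-0>q1; q0-1>q2; q1-0>q3; q1-1>q4; q2-0>q3; q2-1>q5; q3-0>q6; q3-1>q7; q4-0>q6; q4-1>q8; q5-0>q9; q5-1>q8; q6-0>q10; q6-1>q11; q7-0>q10; q7-1>q12; q8-0>q9; q8-1>q12; q9-0>q9; q9-1>q9; q10-0>q10; q10-1>q11; q11-0>q10; q11-1>q12; q12-0>q9; q12-1>q12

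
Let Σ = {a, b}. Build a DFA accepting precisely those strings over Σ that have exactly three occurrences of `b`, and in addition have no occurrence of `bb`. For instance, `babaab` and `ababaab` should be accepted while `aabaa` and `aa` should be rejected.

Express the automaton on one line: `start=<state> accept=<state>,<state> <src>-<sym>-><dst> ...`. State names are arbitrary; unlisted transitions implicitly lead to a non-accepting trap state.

start=S0 accept=S6 S0-a->S0 S0-b->S1 S1-a->S2 S1-b->S3 S2-a->S2 S2-b->S4 S3-a->S3 S3-b->S3 S4-a->S5 S4-b->S3 S5-a->S5 S5-b->S6 S6-a->S6 S6-b->S3

Build one automaton per condition and run them in lockstep. The first has 5 states tracking the count of `b`s, saturating at 4; the second has 3 states tracking partial matches of the forbidden pattern `bb`. A product state is a pair (one from each), accepting exactly when both do. After merging equivalent states the machine shrinks.
A 7-state machine:
        a   b  
>  S0   S0  S1 
   S1   S2  S3 
   S2   S2  S4 
   S3   S3  S3 
   S4   S5  S3 
   S5   S5  S6 
 * S6   S6  S3 
(> = start, * = accepting)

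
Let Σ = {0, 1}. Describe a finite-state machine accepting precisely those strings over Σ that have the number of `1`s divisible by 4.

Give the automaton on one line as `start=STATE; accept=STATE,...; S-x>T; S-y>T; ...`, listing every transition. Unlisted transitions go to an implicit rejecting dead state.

start=A; accept=A; A-0>A; A-1>B; B-0>B; B-1>C; C-0>C; C-1>D; D-0>D; D-1>A

The only thing that matters is how many `1`s have appeared, reduced mod 4. Use one state per residue: A for 0, …, D for 3. Reading `1` moves to the next residue; anything else stays put. A is accepting.
4 states suffice.
       0  1 
>* A   A  B 
   B   B  C 
   C   C  D 
   D   D  A 
(> = start, * = accepting)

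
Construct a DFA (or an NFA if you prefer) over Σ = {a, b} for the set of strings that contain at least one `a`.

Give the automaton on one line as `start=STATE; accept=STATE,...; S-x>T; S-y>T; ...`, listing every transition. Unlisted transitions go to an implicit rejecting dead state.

start=q0; accept=q1,q2; q0-a>q1; q0-b>q0; q1-a>q2; q1-b>q1; q2-a>q2; q2-b>q2

Only the number of `a`s matters, and only up to 2. Make a chain q0 → q1 → q2 advanced by each `a` (with q2 absorbing); every other symbol self-loops. The accepting set is {q1, q2}.
        a   b  
>  q0   q1  q0 
 * q1   q2  q1 
 * q2   q2  q2 
(> = start, * = accepting)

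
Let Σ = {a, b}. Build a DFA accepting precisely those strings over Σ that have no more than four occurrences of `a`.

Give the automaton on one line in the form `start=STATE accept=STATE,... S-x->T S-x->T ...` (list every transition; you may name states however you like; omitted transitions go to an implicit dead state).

start=q0 accept=q0,q1,q2,q3,q4 q0-a->q1 q0-b->q0 q1-a->q2 q1-b->q1 q2-a->q3 q2-b->q2 q3-a->q4 q3-b->q3 q4-a->q5 q4-b->q4 q5-a->q5 q5-b->q5

Count `a`s, saturating at 5: states q0 through q4 mean 0 through 4 `a`s seen; q5 means more than 4. Each `a` increments (capped at q5); other symbols loop. Accept from {q0, q1, q2, q3, q4}.
6 states suffice.
        a   b  
>* q0   q1  q0 
 * q1   q2  q1 
 * q2   q3  q2 
 * q3   q4  q3 
 * q4   q5  q4 
   q5   q5  q5 
(> = start, * = accepting)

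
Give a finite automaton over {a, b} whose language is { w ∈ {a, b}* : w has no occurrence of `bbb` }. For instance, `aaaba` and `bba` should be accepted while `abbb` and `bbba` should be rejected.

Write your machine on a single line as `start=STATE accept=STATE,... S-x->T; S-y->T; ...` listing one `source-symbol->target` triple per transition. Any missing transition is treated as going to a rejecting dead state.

start=q0; accept=q0,q1,q2; q0-a->q0; q0-b->q1; q1-a->q0; q1-b->q2; q2-a->q0; q2-b->q3; q3-a->q3; q3-b->q3

Track partial matches of the forbidden pattern `bbb`. State q3 is a dead state reached once `bbb` has occurred; every other state accepts. q0 means no part of `bbb` is currently matched.
A 4-state machine:
        a   b  
>* q0   q0  q1 
 * q1   q0  q2 
 * q2   q0  q3 
   q3   q3  q3 
(> = start, * = accepting)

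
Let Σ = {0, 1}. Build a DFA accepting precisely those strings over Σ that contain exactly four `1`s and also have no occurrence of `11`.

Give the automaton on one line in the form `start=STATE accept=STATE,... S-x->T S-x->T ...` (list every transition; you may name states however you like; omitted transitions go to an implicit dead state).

Build one automaton per condition and run them in lockstep. The first has 6 states tracking the count of `1`s, saturating at 5; the second has 3 states tracking partial matches of the forbidden pattern `11`. A product state is a pair (one from each), accepting exactly when both do. Equivalent product states are then merged.
9 states suffice.
        0   1  
>  q0   q0  q1 
   q1   q2  q3 
   q2   q2  q4 
   q3   q3  q3 
   q4   q5  q3 
   q5   q5  q6 
   q6   q7  q3 
   q7   q7  q8 
 * q8   q8  q3 
(> = start, * = accepting)

start=q0 accept=q8 q0-0->q0 q0-1->q1 q1-0->q2 q1-1->q3 q2-0->q2 q2-1->q4 q3-0->q3 q3-1->q3 q4-0->q5 q4-1->q3 q5-0->q5 q5-1->q6 q6-0->q7 q6-1->q3 q7-0->q7 q7-1->q8 q8-0->q8 q8-1->q3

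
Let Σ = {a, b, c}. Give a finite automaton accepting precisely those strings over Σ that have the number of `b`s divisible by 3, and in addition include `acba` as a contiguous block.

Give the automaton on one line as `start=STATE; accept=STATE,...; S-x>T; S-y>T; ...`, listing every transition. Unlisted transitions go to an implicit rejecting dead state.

start=q0; accept=q14; q0-a>q1; q0-b>q2; q0-c>q0; q1-a>q1; q1-b>q2; q1-c>q3; q2-a>q4; q2-b>q5; q2-c>q2; q3-a>q1; q3-b>q6; q3-c>q0; q4-a>q4; q4-b>q5; q4-c>q7; q5-a>q8; q5-b>q0; q5-c>q5; q6-a>q9; q6-b>q5; q6-c>q2; q7-a>q4; q7-b>q10; q7-c>q2; q8-a>q8; q8-b>q0; q8-c>q11; q9-a>q9; q9-b>q12; q9-c>q9; q10-a>q12; q10-b>q0; q10-c>q5; q11-a>q8; q11-b>q13; q11-c>q5; q12-a>q12; q12-b>q14; q12-c>q12; q13-a>q14; q13-b>q2; q13-c>q0; q14-a>q14; q14-b>q9; q14-c>q14

Run two small machines in parallel and take their product. One (3 states) tracks the count of `b`s modulo 3; the other (5 states) tracks whether and how much of `acba` has been seen. Each combined state is a pair, one component from each; accept when both components accept.
15 states suffice.
          a    b    c  
>  q0     q1   q2   q0 
   q1     q1   q2   q3 
   q2     q4   q5   q2 
   q3     q1   q6   q0 
   q4     q4   q5   q7 
   q5     q8   q0   q5 
   q6     q9   q5   q2 
   q7     q4  q10   q2 
   q8     q8   q0  q11 
   q9     q9  q12   q9 
   q10   q12   q0   q5 
   q11    q8  q13   q5 
   q12   q12  q14  q12 
   q13   q14   q2   q0 
 * q14   q14   q9  q14 
(> = start, * = accepting)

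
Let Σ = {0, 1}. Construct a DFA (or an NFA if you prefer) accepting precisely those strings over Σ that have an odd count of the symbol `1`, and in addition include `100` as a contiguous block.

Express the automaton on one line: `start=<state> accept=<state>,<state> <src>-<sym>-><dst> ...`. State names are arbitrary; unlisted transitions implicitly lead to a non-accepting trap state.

start=s0 accept=s4 s0-0->s0 s0-1->s1 s1-0->s2 s1-1->s3 s2-0->s4 s2-1->s3 s3-0->s5 s3-1->s1 s4-0->s4 s4-1->s6 s5-0->s6 s5-1->s1 s6-0->s6 s6-1->s4

Handle the two conditions separately and then intersect. One (2 states) tracks the count of `1`s modulo 2; the other (4 states) tracks whether and how much of `100` has been seen. Each combined state is a pair, one component from each; accept when both components accept.
With 7 states:
        0   1  
>  s0   s0  s1 
   s1   s2  s3 
   s2   s4  s3 
   s3   s5  s1 
 * s4   s4  s6 
   s5   s6  s1 
   s6   s6  s4 
(> = start, * = accepting)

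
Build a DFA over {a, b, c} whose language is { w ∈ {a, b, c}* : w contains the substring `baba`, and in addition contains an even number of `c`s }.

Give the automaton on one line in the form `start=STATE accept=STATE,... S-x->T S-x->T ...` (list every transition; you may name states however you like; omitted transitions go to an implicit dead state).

Handle the two conditions separately and then intersect. One (5 states) tracks whether and how much of `baba` has been seen; the other (2 states) tracks the count of `c`s modulo 2. Each combined state is a pair, one component from each; accept when both components accept.
10 states suffice.
        a   b   c  
>  q0   q0  q1  q2 
   q1   q3  q1  q2 
   q2   q2  q4  q0 
   q3   q0  q5  q2 
   q4   q6  q4  q0 
   q5   q7  q1  q2 
   q6   q2  q8  q0 
 * q7   q7  q7  q9 
   q8   q9  q4  q0 
   q9   q9  q9  q7 
(> = start, * = accepting)

start=q0 accept=q7 q0-a->q0 q0-b->q1 q0-c->q2 q1-a->q3 q1-b->q1 q1-c->q2 q2-a->q2 q2-b->q4 q2-c->q0 q3-a->q0 q3-b->q5 q3-c->q2 q4-a->q6 q4-b->q4 q4-c->q0 q5-a->q7 q5-b->q1 q5-c->q2 q6-a->q2 q6-b->q8 q6-c->q0 q7-a->q7 q7-b->q7 q7-c->q9 q8-a->q9 q8-b->q4 q8-c->q0 q9-a->q9 q9-b->q9 q9-c->q7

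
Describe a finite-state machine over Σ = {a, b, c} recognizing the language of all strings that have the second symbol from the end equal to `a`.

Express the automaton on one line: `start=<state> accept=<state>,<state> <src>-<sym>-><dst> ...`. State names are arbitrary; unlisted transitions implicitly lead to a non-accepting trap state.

start=q0 accept=q4,q5,q6 q0-a->q1 q0-b->q2 q0-c->q3 q1-a->q4 q1-b->q5 q1-c->q6 q2-a->q7 q2-b->q8 q2-c->q9 q3-a->q10 q3-b->q11 q3-c->q12 q4-a->q4 q4-b->q5 q4-c->q6 q5-a->q7 q5-b->q8 q5-c->q9 q6-a->q10 q6-b->q11 q6-c->q12 q7-a->q4 q7-b->q5 q7-c->q6 q8-a->q7 q8-b->q8 q8-c->q9 q9-a->q10 q9-b->q11 q9-c->q12 q10-a->q4 q10-b->q5 q10-c->q6 q11-a->q7 q11-b->q8 q11-c->q9 q12-a->q10 q12-b->q11 q12-c->q12

Because acceptance depends on a position counted from the end, the machine has to buffer the most recent 2 symbols. Make each state the string of the last up-to-2 symbols read; on input `x` shift the window left and append `x`. Accept when the buffered window has length 2 and begins with `a`.
With 13 states:
          a    b    c  
>  q0     q1   q2   q3 
   q1     q4   q5   q6 
   q2     q7   q8   q9 
   q3    q10  q11  q12 
 * q4     q4   q5   q6 
 * q5     q7   q8   q9 
 * q6    q10  q11  q12 
   q7     q4   q5   q6 
   q8     q7   q8   q9 
   q9    q10  q11  q12 
   q10    q4   q5   q6 
   q11    q7   q8   q9 
   q12   q10  q11  q12 
(> = start, * = accepting)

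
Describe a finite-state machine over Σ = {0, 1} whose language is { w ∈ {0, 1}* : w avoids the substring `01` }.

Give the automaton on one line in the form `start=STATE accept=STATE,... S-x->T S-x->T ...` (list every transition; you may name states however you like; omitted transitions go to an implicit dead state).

This is the complement of 'contains `01`'. Use the same substring-matching states — q0 through q2 holding how much of `01` has just been matched — but flip the accepting set: everything except the trap q2 accepts.
3 states suffice.
        0   1  
>* q0   q1  q0 
 * q1   q1  q2 
   q2   q2  q2 
(> = start, * = accepting)

start=q0 accept=q0,q1 q0-0->q1 q0-1->q0 q1-0->q1 q1-1->q2 q2-0->q2 q2-1->q2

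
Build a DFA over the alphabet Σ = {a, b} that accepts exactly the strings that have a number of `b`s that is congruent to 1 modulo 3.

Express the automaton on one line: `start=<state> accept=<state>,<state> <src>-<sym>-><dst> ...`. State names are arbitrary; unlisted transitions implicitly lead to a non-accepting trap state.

The only thing that matters is how many `b`s have appeared, reduced mod 3. Use one state per residue: q0 for 0, …, q2 for 2. Reading `b` moves to the next residue; anything else stays put. q1 is accepting.
3 states suffice.
        a   b  
>  q0   q0  q1 
 * q1   q1  q2 
   q2   q2  q0 
(> = start, * = accepting)

start=q0 accept=q1 q0-a->q0 q0-b->q1 q1-a->q1 q1-b->q2 q2-a->q2 q2-b->q0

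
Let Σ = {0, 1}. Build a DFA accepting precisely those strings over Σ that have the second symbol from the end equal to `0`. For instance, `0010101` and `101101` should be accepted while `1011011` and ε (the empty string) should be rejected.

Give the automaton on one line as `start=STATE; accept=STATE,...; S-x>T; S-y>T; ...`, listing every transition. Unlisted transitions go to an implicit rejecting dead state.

A DFA must remember the last 2 symbols (since which symbol is second-to-last isn't known until the input ends). Use one state per possible window of the last ≤2 symbols; accept from those whose window starts with `0`.
With 7 states:
        0   1  
>  q0   q1  q2 
   q1   q3  q4 
   q2   q5  q6 
 * q3   q3  q4 
 * q4   q5  q6 
   q5   q3  q4 
   q6   q5  q6 
(> = start, * = accepting)

start=q0; accept=q3,q4; q0-0>q1; q0-1>q2; q1-0>q3; q1-1>q4; q2-0>q5; q2-1>q6; q3-0>q3; q3-1>q4; q4-0>q5; q4-1>q6; q5-0>q3; q5-1>q4; q6-0>q5; q6-1>q6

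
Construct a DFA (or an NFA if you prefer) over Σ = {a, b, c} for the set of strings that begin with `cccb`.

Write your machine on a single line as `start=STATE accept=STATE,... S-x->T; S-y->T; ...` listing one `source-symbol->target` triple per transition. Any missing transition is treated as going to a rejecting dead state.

Check the first 4 symbols one by one: q0 through q3 record how many have matched `cccb` so far; any wrong symbol goes to the dead state q5. After all 4 match we enter the accepting sink q4.
        a   b   c  
>  q0   q5  q5  q1 
   q1   q5  q5  q2 
   q2   q5  q5  q3 
   q3   q5  q4  q5 
 * q4   q4  q4  q4 
   q5   q5  q5  q5 
(> = start, * = accepting)

start=q0; accept=q4; q0-a->q5; q0-b->q5; q0-c->q1; q1-a->q5; q1-b->q5; q1-c->q2; q2-a->q5; q2-b->q5; q2-c->q3; q3-a->q5; q3-b->q4; q3-c->q5; q4-a->q4; q4-b->q4; q4-c->q4; q5-a->q5; q5-b->q5; q5-c->q5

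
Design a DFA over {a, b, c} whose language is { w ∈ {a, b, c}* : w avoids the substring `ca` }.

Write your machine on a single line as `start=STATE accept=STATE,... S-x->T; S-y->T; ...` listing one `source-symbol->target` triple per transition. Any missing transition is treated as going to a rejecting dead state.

start=q0; accept=q0,q1; q0-a->q0; q0-b->q0; q0-c->q1; q1-a->q2; q1-b->q0; q1-c->q1; q2-a->q2; q2-b->q2; q2-c->q2

Track partial matches of the forbidden pattern `ca`. State q2 is a dead state reached once `ca` has occurred; every other state accepts. q0 means no part of `ca` is currently matched.
With 3 states:
        a   b   c  
>* q0   q0  q0  q1 
 * q1   q2  q0  q1 
   q2   q2  q2  q2 
(> = start, * = accepting)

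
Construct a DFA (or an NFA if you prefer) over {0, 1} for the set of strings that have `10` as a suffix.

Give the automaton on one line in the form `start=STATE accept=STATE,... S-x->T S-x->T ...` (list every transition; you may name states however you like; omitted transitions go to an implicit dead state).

Let each state record the length of the longest suffix of the input read so far that is also a prefix of `10`. q1 means the last symbol is `1`; q2 means the last 2 symbols are `10`. Accept only at q2, where the string currently ends in `10`.
A 3-state machine:
        0   1  
>  q0   q0  q1 
   q1   q2  q1 
 * q2   q0  q1 
(> = start, * = accepting)

start=q0 accept=q2 q0-0->q0 q0-1->q1 q1-0->q2 q1-1->q1 q2-0->q0 q2-1->q1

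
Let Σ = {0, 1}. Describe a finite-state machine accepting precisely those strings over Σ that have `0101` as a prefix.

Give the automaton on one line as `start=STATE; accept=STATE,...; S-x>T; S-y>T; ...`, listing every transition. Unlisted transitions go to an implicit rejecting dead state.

Walk along `0101` while the input agrees: from q0 take `0` to q1, and so on. Any deviation drops to the rejecting sink q5. Once q4 is reached the prefix is confirmed and every continuation is accepted.
A 6-state machine:
        0   1  
>  q0   q1  q5 
   q1   q5  q2 
   q2   q3  q5 
   q3   q5  q4 
 * q4   q4  q4 
   q5   q5  q5 
(> = start, * = accepting)

start=q0; accept=q4; q0-0>q1; q0-1>q5; q1-0>q5; q1-1>q2; q2-0>q3; q2-1>q5; q3-0>q5; q3-1>q4; q4-0>q4; q4-1>q4; q5-0>q5; q5-1>q5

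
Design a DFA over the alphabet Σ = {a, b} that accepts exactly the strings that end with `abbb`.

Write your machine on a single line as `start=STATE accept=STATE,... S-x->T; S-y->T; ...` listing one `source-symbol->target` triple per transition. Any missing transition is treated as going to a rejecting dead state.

start=s0; accept=s4; s0-a->s1; s0-b->s0; s1-a->s1; s1-b->s2; s2-a->s1; s2-b->s3; s3-a->s1; s3-b->s4; s4-a->s1; s4-b->s0

Remember how much of `abbb` the current input suffix matches. State s0 means no match yet; s1 means the last symbol is `a`; s2 means the last 2 symbols are `ab`; s3 means the last 3 symbols are `abb`; s4 means the last 4 symbols are `abbb`. Only s4 accepts. On a mismatch, fall back to the longest proper suffix that is still a prefix of `abbb`.
With 5 states:
        a   b  
>  s0   s1  s0 
   s1   s1  s2 
   s2   s1  s3 
   s3   s1  s4 
 * s4   s1  s0 
(> = start, * = accepting)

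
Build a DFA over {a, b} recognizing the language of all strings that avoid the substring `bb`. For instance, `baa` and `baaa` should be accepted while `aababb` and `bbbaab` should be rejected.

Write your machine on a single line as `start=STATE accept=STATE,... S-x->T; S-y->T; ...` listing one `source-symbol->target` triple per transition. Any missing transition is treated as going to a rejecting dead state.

Track partial matches of the forbidden pattern `bb`. State S2 is a dead state reached once `bb` has occurred; every other state accepts. S0 means no part of `bb` is currently matched.
A 3-state machine:
        a   b  
>* S0   S0  S1 
 * S1   S0  S2 
   S2   S2  S2 
(> = start, * = accepting)

start=S0; accept=S0,S1; S0-a->S0; S0-b->S1; S1-a->S0; S1-b->S2; S2-a->S2; S2-b->S2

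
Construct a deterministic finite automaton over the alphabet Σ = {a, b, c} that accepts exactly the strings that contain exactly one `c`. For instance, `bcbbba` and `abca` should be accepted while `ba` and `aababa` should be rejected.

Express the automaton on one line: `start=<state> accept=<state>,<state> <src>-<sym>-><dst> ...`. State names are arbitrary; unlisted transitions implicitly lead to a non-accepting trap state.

start=q0 accept=q1 q0-a->q0 q0-b->q0 q0-c->q1 q1-a->q1 q1-b->q1 q1-c->q2 q2-a->q2 q2-b->q2 q2-c->q2

Only the number of `c`s matters, and only up to 2. Make a chain q0 → q1 → q2 advanced by each `c` (with q2 absorbing); every other symbol self-loops. The accepting set is {q1}.
A 3-state machine:
        a   b   c  
>  q0   q0  q0  q1 
 * q1   q1  q1  q2 
   q2   q2  q2  q2 
(> = start, * = accepting)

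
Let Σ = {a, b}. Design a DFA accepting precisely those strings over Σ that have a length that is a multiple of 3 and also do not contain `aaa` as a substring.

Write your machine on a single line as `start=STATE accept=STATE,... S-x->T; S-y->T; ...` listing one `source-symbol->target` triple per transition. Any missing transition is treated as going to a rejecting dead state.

start=q0; accept=q0,q7,q8; q0-a->q1; q0-b->q2; q1-a->q3; q1-b->q4; q2-a->q5; q2-b->q4; q3-a->q6; q3-b->q0; q4-a->q7; q4-b->q0; q5-a->q8; q5-b->q0; q6-a->q6; q6-b->q6; q7-a->q9; q7-b->q2; q8-a->q6; q8-b->q2; q9-a->q6; q9-b->q4

Build one automaton per condition and run them in lockstep. The first has 3 states tracking the input length modulo 3; the second has 4 states tracking partial matches of the forbidden pattern `aaa`. A product state is a pair (one from each), accepting exactly when both do. Minimizing collapses redundant product states.
A 10-state machine:
        a   b  
>* q0   q1  q2 
   q1   q3  q4 
   q2   q5  q4 
   q3   q6  q0 
   q4   q7  q0 
   q5   q8  q0 
   q6   q6  q6 
 * q7   q9  q2 
 * q8   q6  q2 
   q9   q6  q4 
(> = start, * = accepting)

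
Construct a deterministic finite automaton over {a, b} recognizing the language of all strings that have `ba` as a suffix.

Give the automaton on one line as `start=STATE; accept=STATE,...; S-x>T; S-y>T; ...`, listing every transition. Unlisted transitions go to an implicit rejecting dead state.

start=q0; accept=q2; q0-a>q0; q0-b>q1; q1-a>q2; q1-b>q1; q2-a>q0; q2-b>q1

Let each state record the length of the longest suffix of the input read so far that is also a prefix of `ba`. q1 means the last symbol is `b`; q2 means the last 2 symbols are `ba`. Accept only at q2, where the string currently ends in `ba`.
With 3 states:
        a   b  
>  q0   q0  q1 
   q1   q2  q1 
 * q2   q0  q1 
(> = start, * = accepting)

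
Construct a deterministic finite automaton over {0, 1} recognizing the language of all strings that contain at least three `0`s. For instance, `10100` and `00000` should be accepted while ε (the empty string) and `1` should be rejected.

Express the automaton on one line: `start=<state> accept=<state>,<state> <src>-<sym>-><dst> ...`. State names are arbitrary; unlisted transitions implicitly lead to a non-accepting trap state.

start=q0 accept=q3,q4 q0-0->q1 q0-1->q0 q1-0->q2 q1-1->q1 q2-0->q3 q2-1->q2 q3-0->q4 q3-1->q3 q4-0->q4 q4-1->q4

Count `0`s, saturating at 4: states q0 through q3 mean 0 through 3 `0`s seen; q4 means more than 3. Each `0` increments (capped at q4); other symbols loop. Accept from {q3, q4}.
With 5 states:
        0   1  
>  q0   q1  q0 
   q1   q2  q1 
   q2   q3  q2 
 * q3   q4  q3 
 * q4   q4  q4 
(> = start, * = accepting)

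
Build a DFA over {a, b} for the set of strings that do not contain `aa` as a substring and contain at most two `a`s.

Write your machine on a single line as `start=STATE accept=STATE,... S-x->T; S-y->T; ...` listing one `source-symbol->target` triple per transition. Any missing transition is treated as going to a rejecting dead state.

start=q0; accept=q0,q1,q3,q4; q0-a->q1; q0-b->q0; q1-a->q2; q1-b->q3; q2-a->q2; q2-b->q2; q3-a->q4; q3-b->q3; q4-a->q2; q4-b->q4

Build one automaton per condition and run them in lockstep. The first has 3 states tracking partial matches of the forbidden pattern `aa`; the second has 4 states tracking the count of `a`s, saturating at 3. A product state is a pair (one from each), accepting exactly when both do. Minimizing collapses redundant product states.
A 5-state machine:
        a   b  
>* q0   q1  q0 
 * q1   q2  q3 
   q2   q2  q2 
 * q3   q4  q3 
 * q4   q2  q4 
(> = start, * = accepting)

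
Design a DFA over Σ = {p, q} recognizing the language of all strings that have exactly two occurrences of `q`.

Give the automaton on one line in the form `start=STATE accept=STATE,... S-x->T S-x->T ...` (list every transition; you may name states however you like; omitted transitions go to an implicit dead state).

start=s0 accept=s2 s0-p->s0 s0-q->s1 s1-p->s1 s1-q->s2 s2-p->s2 s2-q->s3 s3-p->s3 s3-q->s3

Only the number of `q`s matters, and only up to 3. Make a chain s0 → s1 → s2 → s3 advanced by each `q` (with s3 absorbing); every other symbol self-loops. The accepting set is {s2}.
4 states suffice.
        p   q  
>  s0   s0  s1 
   s1   s1  s2 
 * s2   s2  s3 
   s3   s3  s3 
(> = start, * = accepting)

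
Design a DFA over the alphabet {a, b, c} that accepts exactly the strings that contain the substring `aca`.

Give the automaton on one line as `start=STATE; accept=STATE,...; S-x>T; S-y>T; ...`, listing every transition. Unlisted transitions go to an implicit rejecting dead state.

start=s0; accept=s3; s0-a>s1; s0-b>s0; s0-c>s0; s1-a>s1; s1-b>s0; s1-c>s2; s2-a>s3; s2-b>s0; s2-c>s0; s3-a>s3; s3-b>s3; s3-c>s3

Track how much of `aca` has been matched so far: state s0 is no progress, s3 is the absorbing accept state reached once `aca` has occurred. Intermediate states record partial matches; on a mismatch, fall back to the longest reusable overlap.
4 states suffice.
        a   b   c  
>  s0   s1  s0  s0 
   s1   s1  s0  s2 
   s2   s3  s0  s0 
 * s3   s3  s3  s3 
(> = start, * = accepting)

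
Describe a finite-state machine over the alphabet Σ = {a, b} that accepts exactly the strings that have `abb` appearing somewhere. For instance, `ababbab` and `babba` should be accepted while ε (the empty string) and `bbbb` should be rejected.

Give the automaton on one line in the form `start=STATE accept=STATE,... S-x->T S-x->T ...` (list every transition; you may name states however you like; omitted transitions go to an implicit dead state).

start=s0 accept=s3 s0-a->s1 s0-b->s0 s1-a->s1 s1-b->s2 s2-a->s1 s2-b->s3 s3-a->s3 s3-b->s3

Track how much of `abb` has been matched so far: state s0 is no progress, s3 is the absorbing accept state reached once `abb` has occurred. Intermediate states record partial matches; on a mismatch, fall back to the longest reusable overlap.
4 states suffice.
        a   b  
>  s0   s1  s0 
   s1   s1  s2 
   s2   s1  s3 
 * s3   s3  s3 
(> = start, * = accepting)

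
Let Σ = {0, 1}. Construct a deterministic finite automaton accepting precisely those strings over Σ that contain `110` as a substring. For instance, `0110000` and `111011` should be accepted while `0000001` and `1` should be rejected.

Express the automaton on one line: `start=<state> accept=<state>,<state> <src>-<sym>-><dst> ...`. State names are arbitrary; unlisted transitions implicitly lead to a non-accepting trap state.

States q0..q2 record the length of the longest prefix of `110` that matches the current input suffix. Reaching q3 means `110` has been seen, and we stay there forever. Accept from q3.
A 4-state machine:
        0   1  
>  q0   q0  q1 
   q1   q0  q2 
   q2   q3  q2 
 * q3   q3  q3 
(> = start, * = accepting)

start=q0 accept=q3 q0-0->q0 q0-1->q1 q1-0->q0 q1-1->q2 q2-0->q3 q2-1->q2 q3-0->q3 q3-1->q3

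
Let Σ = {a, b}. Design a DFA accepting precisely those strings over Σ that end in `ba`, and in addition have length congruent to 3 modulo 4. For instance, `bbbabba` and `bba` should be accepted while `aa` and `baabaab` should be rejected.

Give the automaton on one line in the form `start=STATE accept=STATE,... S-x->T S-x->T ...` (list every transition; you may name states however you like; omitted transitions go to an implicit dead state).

Handle the two conditions separately and then intersect. One (3 states) tracks how much of the suffix `ba` has currently been matched; the other (4 states) tracks the input length modulo 4. Each combined state is a pair, one component from each; accept when both components accept. Minimizing collapses redundant product states.
        a   b  
>  q0   q1  q1 
   q1   q2  q3 
   q2   q4  q4 
   q3   q5  q4 
   q4   q0  q0 
 * q5   q0  q0 
(> = start, * = accepting)

start=q0 accept=q5 q0-a->q1 q0-b->q1 q1-a->q2 q1-b->q3 q2-a->q4 q2-b->q4 q3-a->q5 q3-b->q4 q4-a->q0 q4-b->q0 q5-a->q0 q5-b->q0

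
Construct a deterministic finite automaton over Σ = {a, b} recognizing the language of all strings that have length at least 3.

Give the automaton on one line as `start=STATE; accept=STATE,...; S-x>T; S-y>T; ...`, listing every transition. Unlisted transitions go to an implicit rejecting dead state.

We only need to distinguish lengths 0, 1, …, 3, and '>3'. Chain S0 → S1 → S2 → S3 → S4 on every symbol, with S4 looping. Accepting states: {S3, S4}.
        a   b  
>  S0   S1  S1 
   S1   S2  S2 
   S2   S3  S3 
 * S3   S4  S4 
 * S4   S4  S4 
(> = start, * = accepting)

start=S0; accept=S3,S4; S0-a>S1; S0-b>S1; S1-a>S2; S1-b>S2; S2-a>S3; S2-b>S3; S3-a>S4; S3-b>S4; S4-a>S4; S4-b>S4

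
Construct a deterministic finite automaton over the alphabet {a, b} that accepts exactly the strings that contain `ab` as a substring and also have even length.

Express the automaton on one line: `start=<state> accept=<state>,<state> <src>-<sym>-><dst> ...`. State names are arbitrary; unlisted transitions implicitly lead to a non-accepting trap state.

start=s0 accept=s4 s0-a->s1 s0-b->s2 s1-a->s3 s1-b->s4 s2-a->s3 s2-b->s0 s3-a->s1 s3-b->s5 s4-a->s5 s4-b->s5 s5-a->s4 s5-b->s4

Run two small machines in parallel and take their product. One (3 states) tracks whether and how much of `ab` has been seen; the other (2 states) tracks the input length modulo 2. Each combined state is a pair, one component from each; accept when both components accept.
        a   b  
>  s0   s1  s2 
   s1   s3  s4 
   s2   s3  s0 
   s3   s1  s5 
 * s4   s5  s5 
   s5   s4  s4 
(> = start, * = accepting)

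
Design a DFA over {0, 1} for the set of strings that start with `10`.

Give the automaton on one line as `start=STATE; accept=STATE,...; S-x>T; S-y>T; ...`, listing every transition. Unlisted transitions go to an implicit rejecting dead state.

Check the first 2 symbols one by one: A through B record how many have matched `10` so far; any wrong symbol goes to the dead state D. After all 2 match we enter the accepting sink C.
       0  1 
>  A   D  B 
   B   C  D 
 * C   C  C 
   D   D  D 
(> = start, * = accepting)

start=A; accept=C; A-0>D; A-1>B; B-0>C; B-1>D; C-0>C; C-1>C; D-0>D; D-1>D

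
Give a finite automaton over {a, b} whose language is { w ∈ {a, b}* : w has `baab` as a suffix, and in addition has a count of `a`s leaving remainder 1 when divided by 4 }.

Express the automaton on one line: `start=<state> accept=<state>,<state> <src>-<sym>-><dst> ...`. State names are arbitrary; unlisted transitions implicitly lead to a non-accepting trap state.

start=q0 accept=q19 q0-a->q1 q0-b->q2 q1-a->q3 q1-b->q4 q2-a->q5 q2-b->q2 q3-a->q6 q3-b->q7 q4-a->q8 q4-b->q4 q5-a->q9 q5-b->q4 q6-a->q0 q6-b->q10 q7-a->q11 q7-b->q7 q8-a->q12 q8-b->q7 q9-a->q6 q9-b->q13 q10-a->q14 q10-b->q10 q11-a->q15 q11-b->q10 q12-a->q0 q12-b->q16 q13-a->q11 q13-b->q7 q14-a->q17 q14-b->q2 q15-a->q1 q15-b->q18 q16-a->q14 q16-b->q10 q17-a->q3 q17-b->q19 q18-a->q5 q18-b->q2 q19-a->q8 q19-b->q4

Run two small machines in parallel and take their product. The first has 5 states tracking how much of the suffix `baab` has currently been matched; the second has 4 states tracking the count of `a`s modulo 4. A product state is a pair (one from each), accepting exactly when both do.
A 20-state machine:
          a    b  
>  q0     q1   q2 
   q1     q3   q4 
   q2     q5   q2 
   q3     q6   q7 
   q4     q8   q4 
   q5     q9   q4 
   q6     q0  q10 
   q7    q11   q7 
   q8    q12   q7 
   q9     q6  q13 
   q10   q14  q10 
   q11   q15  q10 
   q12    q0  q16 
   q13   q11   q7 
   q14   q17   q2 
   q15    q1  q18 
   q16   q14  q10 
   q17    q3  q19 
   q18    q5   q2 
 * q19    q8   q4 
(> = start, * = accepting)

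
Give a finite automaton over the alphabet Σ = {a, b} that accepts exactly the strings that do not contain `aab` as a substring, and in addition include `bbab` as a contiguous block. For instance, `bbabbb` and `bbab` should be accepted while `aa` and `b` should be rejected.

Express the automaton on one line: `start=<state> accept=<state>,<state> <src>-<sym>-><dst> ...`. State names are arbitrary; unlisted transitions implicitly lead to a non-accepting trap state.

Handle the two conditions separately and then intersect. The first has 4 states tracking partial matches of the forbidden pattern `aab`; the second has 5 states tracking whether and how much of `bbab` has been seen. A product state is a pair (one from each), accepting exactly when both do. Minimizing collapses redundant product states.
A 9-state machine:
        a   b  
>  S0   S1  S2 
   S1   S3  S2 
   S2   S1  S4 
   S3   S3  S3 
   S4   S5  S4 
   S5   S3  S6 
 * S6   S7  S6 
 * S7   S8  S6 
 * S8   S8  S3 
(> = start, * = accepting)

start=S0 accept=S6,S7,S8 S0-a->S1 S0-b->S2 S1-a->S3 S1-b->S2 S2-a->S1 S2-b->S4 S3-a->S3 S3-b->S3 S4-a->S5 S4-b->S4 S5-a->S3 S5-b->S6 S6-a->S7 S6-b->S6 S7-a->S8 S7-b->S6 S8-a->S8 S8-b->S3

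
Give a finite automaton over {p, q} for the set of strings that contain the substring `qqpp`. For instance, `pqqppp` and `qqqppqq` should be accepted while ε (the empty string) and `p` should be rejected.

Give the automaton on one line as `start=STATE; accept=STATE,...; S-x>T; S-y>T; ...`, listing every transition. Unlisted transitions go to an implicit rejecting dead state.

Track how much of `qqpp` has been matched so far: state s0 is no progress, s4 is the absorbing accept state reached once `qqpp` has occurred. Intermediate states record partial matches; on a mismatch, fall back to the longest reusable overlap.
        p   q  
>  s0   s0  s1 
   s1   s0  s2 
   s2   s3  s2 
   s3   s4  s1 
 * s4   s4  s4 
(> = start, * = accepting)

start=s0; accept=s4; s0-p>s0; s0-q>s1; s1-p>s0; s1-q>s2; s2-p>s3; s2-q>s2; s3-p>s4; s3-q>s1; s4-p>s4; s4-q>s4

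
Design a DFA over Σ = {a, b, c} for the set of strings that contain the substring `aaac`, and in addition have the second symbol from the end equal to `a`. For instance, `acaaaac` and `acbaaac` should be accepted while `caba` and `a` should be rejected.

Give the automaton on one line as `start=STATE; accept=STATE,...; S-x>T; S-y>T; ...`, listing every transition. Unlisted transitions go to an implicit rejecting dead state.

start=q0; accept=q14,q18,q19; q0-a>q1; q0-b>q2; q0-c>q3; q1-a>q4; q1-b>q5; q1-c>q6; q2-a>q7; q2-b>q8; q2-c>q9; q3-a>q10; q3-b>q11; q3-c>q12; q4-a>q13; q4-b>q5; q4-c>q6; q5-a>q7; q5-b>q8; q5-c>q9; q6-a>q10; q6-b>q11; q6-c>q12; q7-a>q4; q7-b>q5; q7-c>q6; q8-a>q7; q8-b>q8; q8-c>q9; q9-a>q10; q9-b>q11; q9-c>q12; q10-a>q4; q10-b>q5; q10-c>q6; q11-a>q7; q11-b>q8; q11-c>q9; q12-a>q10; q12-b>q11; q12-c>q12; q13-a>q13; q13-b>q5; q13-c>q14; q14-a>q15; q14-b>q16; q14-c>q17; q15-a>q18; q15-b>q19; q15-c>q14; q16-a>q20; q16-b>q21; q16-c>q22; q17-a>q15; q17-b>q16; q17-c>q17; q18-a>q18; q18-b>q19; q18-c>q14; q19-a>q20; q19-b>q21; q19-c>q22; q20-a>q18; q20-b>q19; q20-c>q14; q21-a>q20; q21-b>q21; q21-c>q22; q22-a>q15; q22-b>q16; q22-c>q17

Handle the two conditions separately and then intersect. The first has 5 states tracking whether and how much of `aaac` has been seen; the second has 13 states tracking the last 2 symbols read. A product state is a pair (one from each), accepting exactly when both do.
          a    b    c  
>  q0     q1   q2   q3 
   q1     q4   q5   q6 
   q2     q7   q8   q9 
   q3    q10  q11  q12 
   q4    q13   q5   q6 
   q5     q7   q8   q9 
   q6    q10  q11  q12 
   q7     q4   q5   q6 
   q8     q7   q8   q9 
   q9    q10  q11  q12 
   q10    q4   q5   q6 
   q11    q7   q8   q9 
   q12   q10  q11  q12 
   q13   q13   q5  q14 
 * q14   q15  q16  q17 
   q15   q18  q19  q14 
   q16   q20  q21  q22 
   q17   q15  q16  q17 
 * q18   q18  q19  q14 
 * q19   q20  q21  q22 
   q20   q18  q19  q14 
   q21   q20  q21  q22 
   q22   q15  q16  q17 
(> = start, * = accepting)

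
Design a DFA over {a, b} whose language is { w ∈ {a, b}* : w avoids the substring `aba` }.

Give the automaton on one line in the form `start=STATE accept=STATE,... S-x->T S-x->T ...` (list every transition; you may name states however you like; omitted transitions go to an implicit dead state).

Track partial matches of the forbidden pattern `aba`. State S3 is a dead state reached once `aba` has occurred; every other state accepts. S0 means no part of `aba` is currently matched.
A 4-state machine:
        a   b  
>* S0   S1  S0 
 * S1   S1  S2 
 * S2   S3  S0 
   S3   S3  S3 
(> = start, * = accepting)

start=S0 accept=S0,S1,S2 S0-a->S1 S0-b->S0 S1-a->S1 S1-b->S2 S2-a->S3 S2-b->S0 S3-a->S3 S3-b->S3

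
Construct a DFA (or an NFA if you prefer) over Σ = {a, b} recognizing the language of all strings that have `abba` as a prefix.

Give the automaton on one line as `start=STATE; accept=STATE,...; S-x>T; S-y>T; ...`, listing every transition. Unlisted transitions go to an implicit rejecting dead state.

start=s0; accept=s4; s0-a>s1; s0-b>s5; s1-a>s5; s1-b>s2; s2-a>s5; s2-b>s3; s3-a>s4; s3-b>s5; s4-a>s4; s4-b>s4; s5-a>s5; s5-b>s5

Walk along `abba` while the input agrees: from s0 take `a` to s1, and so on. Any deviation drops to the rejecting sink s5. Once s4 is reached the prefix is confirmed and every continuation is accepted.
        a   b  
>  s0   s1  s5 
   s1   s5  s2 
   s2   s5  s3 
   s3   s4  s5 
 * s4   s4  s4 
   s5   s5  s5 
(> = start, * = accepting)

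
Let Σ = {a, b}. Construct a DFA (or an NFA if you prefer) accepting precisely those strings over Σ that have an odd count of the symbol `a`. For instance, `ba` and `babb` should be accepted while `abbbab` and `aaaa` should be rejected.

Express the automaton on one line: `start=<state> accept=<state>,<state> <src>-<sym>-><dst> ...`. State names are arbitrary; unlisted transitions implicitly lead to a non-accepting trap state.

start=q0 accept=q1 q0-a->q1 q0-b->q0 q1-a->q0 q1-b->q1

Keep the running count of `a`s modulo 2: each `a` advances along the cycle q0 → q1 → q0 while other symbols loop. Accept at q1.
        a   b  
>  q0   q1  q0 
 * q1   q0  q1 
(> = start, * = accepting)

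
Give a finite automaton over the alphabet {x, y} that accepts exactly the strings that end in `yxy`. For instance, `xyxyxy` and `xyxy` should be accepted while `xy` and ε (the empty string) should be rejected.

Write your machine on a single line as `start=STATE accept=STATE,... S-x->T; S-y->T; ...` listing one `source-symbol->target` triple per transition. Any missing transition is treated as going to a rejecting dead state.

Remember how much of `yxy` the current input suffix matches. State A means no match yet; B means the last symbol is `y`; C means the last 2 symbols are `yx`; D means the last 3 symbols are `yxy`. Only D accepts. On a mismatch, fall back to the longest proper suffix that is still a prefix of `yxy`.
With 4 states:
       x  y 
>  A   A  B 
   B   C  B 
   C   A  D 
 * D   C  B 
(> = start, * = accepting)

start=A; accept=D; A-x->A; A-y->B; B-x->C; B-y->B; C-x->A; C-y->D; D-x->C; D-y->B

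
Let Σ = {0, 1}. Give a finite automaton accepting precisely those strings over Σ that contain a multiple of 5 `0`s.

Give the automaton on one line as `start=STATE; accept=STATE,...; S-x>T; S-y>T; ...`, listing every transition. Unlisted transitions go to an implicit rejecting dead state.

Keep the running count of `0`s modulo 5: each `0` advances along the cycle q0 → q1 → q2 → q3 → q4 → q0 while other symbols loop. Accept at q0.
A 5-state machine:
        0   1  
>* q0   q1  q0 
   q1   q2  q1 
   q2   q3  q2 
   q3   q4  q3 
   q4   q0  q4 
(> = start, * = accepting)

start=q0; accept=q0; q0-0>q1; q0-1>q0; q1-0>q2; q1-1>q1; q2-0>q3; q2-1>q2; q3-0>q4; q3-1>q3; q4-0>q0; q4-1>q4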